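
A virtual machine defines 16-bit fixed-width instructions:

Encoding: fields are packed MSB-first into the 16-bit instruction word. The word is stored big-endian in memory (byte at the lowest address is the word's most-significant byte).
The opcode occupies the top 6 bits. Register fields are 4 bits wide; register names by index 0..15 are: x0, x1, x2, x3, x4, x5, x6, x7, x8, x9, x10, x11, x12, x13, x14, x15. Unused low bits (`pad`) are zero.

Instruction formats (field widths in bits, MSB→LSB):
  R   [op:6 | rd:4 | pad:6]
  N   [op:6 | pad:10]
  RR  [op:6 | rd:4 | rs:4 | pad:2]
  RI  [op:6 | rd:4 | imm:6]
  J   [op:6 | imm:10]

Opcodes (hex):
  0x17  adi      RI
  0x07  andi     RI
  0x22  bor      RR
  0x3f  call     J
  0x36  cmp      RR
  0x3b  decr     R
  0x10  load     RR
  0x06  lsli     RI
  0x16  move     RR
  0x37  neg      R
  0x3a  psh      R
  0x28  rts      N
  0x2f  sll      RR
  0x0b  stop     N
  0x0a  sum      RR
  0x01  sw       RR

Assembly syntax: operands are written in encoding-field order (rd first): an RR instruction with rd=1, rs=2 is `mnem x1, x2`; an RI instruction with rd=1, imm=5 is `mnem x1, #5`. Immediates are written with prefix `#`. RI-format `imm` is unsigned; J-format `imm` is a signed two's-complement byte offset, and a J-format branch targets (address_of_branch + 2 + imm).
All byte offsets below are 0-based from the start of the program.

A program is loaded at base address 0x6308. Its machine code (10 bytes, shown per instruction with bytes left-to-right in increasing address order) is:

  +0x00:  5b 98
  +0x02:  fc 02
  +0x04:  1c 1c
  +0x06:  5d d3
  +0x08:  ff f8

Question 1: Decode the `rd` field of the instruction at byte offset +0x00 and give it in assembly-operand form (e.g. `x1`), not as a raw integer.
x14

+0x00: 5b 98 ⇒ word 0x5b98 (big)
  op=0x5b98>>10=0x16 ⇒ move (RR)
  [9:6] rd=14 = x14
  [5:2] rs=6 = x6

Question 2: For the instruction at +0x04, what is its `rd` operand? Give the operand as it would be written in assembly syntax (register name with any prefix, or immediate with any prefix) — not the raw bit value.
+0x04: 1c 1c ⇒ word 0x1c1c (big)
  top 6b → 0x7 → andi [RI]
  rd@[9:6]=0x0 ⇒ x0
  imm@[5:0]=0x1c ⇒ #28

x0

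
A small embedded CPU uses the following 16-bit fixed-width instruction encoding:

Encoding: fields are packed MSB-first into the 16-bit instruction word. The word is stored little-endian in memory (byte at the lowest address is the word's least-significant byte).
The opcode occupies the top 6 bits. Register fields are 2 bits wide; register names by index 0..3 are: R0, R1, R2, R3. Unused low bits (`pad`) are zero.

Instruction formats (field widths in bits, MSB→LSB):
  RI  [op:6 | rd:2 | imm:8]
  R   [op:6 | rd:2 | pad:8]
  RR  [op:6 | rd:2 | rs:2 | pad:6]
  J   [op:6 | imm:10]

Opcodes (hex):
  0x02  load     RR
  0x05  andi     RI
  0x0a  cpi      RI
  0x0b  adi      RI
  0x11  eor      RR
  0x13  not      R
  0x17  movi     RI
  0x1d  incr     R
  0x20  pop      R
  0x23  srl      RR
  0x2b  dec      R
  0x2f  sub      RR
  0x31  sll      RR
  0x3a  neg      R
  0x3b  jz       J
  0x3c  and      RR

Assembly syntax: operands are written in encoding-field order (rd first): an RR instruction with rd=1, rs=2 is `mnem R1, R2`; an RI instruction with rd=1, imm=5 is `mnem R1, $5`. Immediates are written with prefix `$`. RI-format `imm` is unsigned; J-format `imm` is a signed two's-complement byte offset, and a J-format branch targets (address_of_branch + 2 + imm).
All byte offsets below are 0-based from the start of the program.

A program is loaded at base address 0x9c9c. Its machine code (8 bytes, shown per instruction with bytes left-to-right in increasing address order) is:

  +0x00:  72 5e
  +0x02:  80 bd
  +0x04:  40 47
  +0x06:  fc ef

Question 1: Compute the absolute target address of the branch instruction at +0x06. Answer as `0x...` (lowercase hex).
@+06  little-endian(fc ef) = 0xeffc
  top 6b → 0x3b → jz [J]
  imm: (w>>0)&0x3ff=0x3fc (s10→-4) → $-4
  target = base 0x9c9c + off 0x06 + 2 + imm -4 = 0x9ca0

0x9ca0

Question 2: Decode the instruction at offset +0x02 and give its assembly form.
+0x02: 80 bd ⇒ word 0xbd80 (little)
  top 6b → 0x2f → sub [RR]
  rd: (w>>8)&0x3=0x1 → R1
  rs: (w>>6)&0x3=0x2 → R2

sub R1, R2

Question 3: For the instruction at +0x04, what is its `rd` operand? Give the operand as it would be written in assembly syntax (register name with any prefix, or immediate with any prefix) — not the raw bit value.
@+04  little-endian(40 47) = 0x4740
  op=0x4740>>10=0x11 ⇒ eor (RR)
  rd: (w>>8)&0x3=0x3 → R3
  rs: (w>>6)&0x3=0x1 → R1

R3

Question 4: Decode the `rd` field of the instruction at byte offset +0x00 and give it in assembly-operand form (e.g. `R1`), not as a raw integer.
R2

@+00  little-endian(72 5e) = 0x5e72
  top 6b → 0x17 → movi [RI]
  [9:8] rd=2 = R2
  [7:0] imm=114 = $114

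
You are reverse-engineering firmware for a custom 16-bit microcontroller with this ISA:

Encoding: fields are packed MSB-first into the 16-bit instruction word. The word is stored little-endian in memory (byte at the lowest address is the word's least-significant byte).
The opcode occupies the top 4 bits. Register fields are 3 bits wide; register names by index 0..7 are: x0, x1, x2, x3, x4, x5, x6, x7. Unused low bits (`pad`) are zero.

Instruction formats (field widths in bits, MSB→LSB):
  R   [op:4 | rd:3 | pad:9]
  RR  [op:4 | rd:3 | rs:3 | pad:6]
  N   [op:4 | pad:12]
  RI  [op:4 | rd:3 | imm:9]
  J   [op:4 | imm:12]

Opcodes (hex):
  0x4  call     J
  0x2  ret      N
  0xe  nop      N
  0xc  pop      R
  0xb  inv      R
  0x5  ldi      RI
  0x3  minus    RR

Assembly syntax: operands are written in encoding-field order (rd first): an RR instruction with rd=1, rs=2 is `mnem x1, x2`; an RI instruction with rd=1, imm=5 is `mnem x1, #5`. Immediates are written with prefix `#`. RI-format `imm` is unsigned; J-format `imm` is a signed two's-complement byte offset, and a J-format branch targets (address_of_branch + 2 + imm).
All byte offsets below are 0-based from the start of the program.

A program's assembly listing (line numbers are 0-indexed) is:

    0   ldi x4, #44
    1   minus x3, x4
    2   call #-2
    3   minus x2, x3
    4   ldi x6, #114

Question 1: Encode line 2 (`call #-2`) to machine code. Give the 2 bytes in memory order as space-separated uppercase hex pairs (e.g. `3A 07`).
line 2 (call): pack op=0x4:4|imm=-2:12 = 0x4ffe; little→ fe 4f

FE 4F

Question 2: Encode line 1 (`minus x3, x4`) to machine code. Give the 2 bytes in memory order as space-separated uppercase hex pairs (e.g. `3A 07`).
00 37

1. minus fields op=0x3:4|rd=3:3|rs=4:3|pad=0:6 → word 3700h → 00 37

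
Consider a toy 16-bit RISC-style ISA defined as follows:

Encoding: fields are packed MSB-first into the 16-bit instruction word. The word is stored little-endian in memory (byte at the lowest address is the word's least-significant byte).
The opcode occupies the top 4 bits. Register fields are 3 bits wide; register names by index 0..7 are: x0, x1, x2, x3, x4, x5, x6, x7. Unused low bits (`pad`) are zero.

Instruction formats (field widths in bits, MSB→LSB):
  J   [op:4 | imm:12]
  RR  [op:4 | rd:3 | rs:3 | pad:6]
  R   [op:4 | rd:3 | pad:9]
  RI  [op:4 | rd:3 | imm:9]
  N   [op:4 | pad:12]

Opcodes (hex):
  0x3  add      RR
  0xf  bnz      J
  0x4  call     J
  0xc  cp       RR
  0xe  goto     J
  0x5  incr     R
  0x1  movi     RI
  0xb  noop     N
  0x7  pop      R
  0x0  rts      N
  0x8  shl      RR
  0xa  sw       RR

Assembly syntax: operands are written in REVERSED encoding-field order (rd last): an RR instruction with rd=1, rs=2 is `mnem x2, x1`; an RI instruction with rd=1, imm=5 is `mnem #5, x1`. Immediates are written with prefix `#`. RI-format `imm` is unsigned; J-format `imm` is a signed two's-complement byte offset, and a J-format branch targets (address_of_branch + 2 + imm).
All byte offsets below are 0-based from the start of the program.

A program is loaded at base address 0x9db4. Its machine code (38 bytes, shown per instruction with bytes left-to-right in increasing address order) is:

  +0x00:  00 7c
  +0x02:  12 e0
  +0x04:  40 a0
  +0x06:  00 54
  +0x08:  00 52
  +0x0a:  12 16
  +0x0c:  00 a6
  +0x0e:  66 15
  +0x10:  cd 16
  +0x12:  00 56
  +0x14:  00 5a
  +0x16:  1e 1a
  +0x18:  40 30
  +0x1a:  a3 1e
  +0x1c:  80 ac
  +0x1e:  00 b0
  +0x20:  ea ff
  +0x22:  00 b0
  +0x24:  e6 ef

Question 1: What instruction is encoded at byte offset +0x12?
incr x3

off 0x12: read 00 56 as little → 0x5600
  opcode bits[15:12]=0x5: incr/R
  [11:9] rd=3 = x3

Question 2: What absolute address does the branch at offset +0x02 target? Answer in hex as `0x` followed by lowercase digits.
0x9dca

+0x02: 12 e0 ⇒ word 0xe012 (little)
  opcode bits[15:12]=0xe: goto/J
  imm: (w>>0)&0xfff=0x12 → #18
  target = base 0x9db4 + off 0x02 + 2 + imm 18 = 0x9dca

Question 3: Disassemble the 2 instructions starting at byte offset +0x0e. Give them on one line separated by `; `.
movi #358, x2; movi #205, x3

[0e] 66 15 → 0x1566
  op=0x1566>>12=0x1 ⇒ movi (RI)
  rd: (w>>9)&0x7=0x2 → x2
  imm: (w>>0)&0x1ff=0x166 → #358
[10] cd 16 → 0x16cd
  op=0x16cd>>12=0x1 ⇒ movi (RI)
  rd: (w>>9)&0x7=0x3 → x3
  imm: (w>>0)&0x1ff=0xcd → #205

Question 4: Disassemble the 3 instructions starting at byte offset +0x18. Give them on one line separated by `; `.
@+18  little-endian(40 30) = 0x3040
  opcode bits[15:12]=0x3: add/RR
  rd@[11:9]=0x0 ⇒ x0
  rs@[8:6]=0x1 ⇒ x1
@+1a  little-endian(a3 1e) = 0x1ea3
  opcode bits[15:12]=0x1: movi/RI
  rd@[11:9]=0x7 ⇒ x7
  imm@[8:0]=0xa3 ⇒ #163
@+1c  little-endian(80 ac) = 0xac80
  opcode bits[15:12]=0xa: sw/RR
  rd@[11:9]=0x6 ⇒ x6
  rs@[8:6]=0x2 ⇒ x2

add x1, x0; movi #163, x7; sw x2, x6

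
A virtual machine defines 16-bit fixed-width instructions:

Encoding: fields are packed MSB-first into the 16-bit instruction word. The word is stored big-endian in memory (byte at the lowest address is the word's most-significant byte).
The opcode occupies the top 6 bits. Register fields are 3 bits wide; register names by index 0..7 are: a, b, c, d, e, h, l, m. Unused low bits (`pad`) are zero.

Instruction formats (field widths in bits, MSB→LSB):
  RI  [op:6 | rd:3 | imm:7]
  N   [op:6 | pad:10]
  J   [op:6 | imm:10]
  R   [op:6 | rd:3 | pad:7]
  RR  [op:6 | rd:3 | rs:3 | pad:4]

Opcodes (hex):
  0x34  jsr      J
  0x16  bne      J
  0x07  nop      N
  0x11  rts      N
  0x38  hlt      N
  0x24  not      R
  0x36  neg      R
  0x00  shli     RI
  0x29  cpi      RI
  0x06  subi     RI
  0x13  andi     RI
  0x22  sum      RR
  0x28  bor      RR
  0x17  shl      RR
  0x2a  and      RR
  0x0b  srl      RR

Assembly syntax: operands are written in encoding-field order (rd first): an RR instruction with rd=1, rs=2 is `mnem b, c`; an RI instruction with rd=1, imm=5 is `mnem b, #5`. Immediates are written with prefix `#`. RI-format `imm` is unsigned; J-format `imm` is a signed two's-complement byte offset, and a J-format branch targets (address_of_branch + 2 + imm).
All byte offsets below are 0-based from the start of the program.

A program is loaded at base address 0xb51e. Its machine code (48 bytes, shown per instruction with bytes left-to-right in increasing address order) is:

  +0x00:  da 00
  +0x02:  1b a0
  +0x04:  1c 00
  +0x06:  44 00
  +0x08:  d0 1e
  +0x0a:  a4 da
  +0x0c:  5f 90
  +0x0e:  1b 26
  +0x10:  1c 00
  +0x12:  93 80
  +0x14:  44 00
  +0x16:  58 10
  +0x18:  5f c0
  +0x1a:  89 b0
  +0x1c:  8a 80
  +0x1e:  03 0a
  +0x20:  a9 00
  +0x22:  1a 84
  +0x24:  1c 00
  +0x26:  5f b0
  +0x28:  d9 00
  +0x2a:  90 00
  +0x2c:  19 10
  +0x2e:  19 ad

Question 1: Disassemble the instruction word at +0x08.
@+08  big-endian(d0 1e) = 0xd01e
  opcode bits[15:10]=0x34: jsr/J
  [9:0] imm=30 = #30

jsr #30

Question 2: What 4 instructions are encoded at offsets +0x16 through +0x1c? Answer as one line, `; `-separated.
off 0x16: read 58 10 as big → 0x5810
  opcode bits[15:10]=0x16: bne/J
  imm@[9:0]=0x10 ⇒ #16
off 0x18: read 5f c0 as big → 0x5fc0
  opcode bits[15:10]=0x17: shl/RR
  rd@[9:7]=0x7 ⇒ m
  rs@[6:4]=0x4 ⇒ e
off 0x1a: read 89 b0 as big → 0x89b0
  opcode bits[15:10]=0x22: sum/RR
  rd@[9:7]=0x3 ⇒ d
  rs@[6:4]=0x3 ⇒ d
off 0x1c: read 8a 80 as big → 0x8a80
  opcode bits[15:10]=0x22: sum/RR
  rd@[9:7]=0x5 ⇒ h
  rs@[6:4]=0x0 ⇒ a

bne #16; shl m, e; sum d, d; sum h, a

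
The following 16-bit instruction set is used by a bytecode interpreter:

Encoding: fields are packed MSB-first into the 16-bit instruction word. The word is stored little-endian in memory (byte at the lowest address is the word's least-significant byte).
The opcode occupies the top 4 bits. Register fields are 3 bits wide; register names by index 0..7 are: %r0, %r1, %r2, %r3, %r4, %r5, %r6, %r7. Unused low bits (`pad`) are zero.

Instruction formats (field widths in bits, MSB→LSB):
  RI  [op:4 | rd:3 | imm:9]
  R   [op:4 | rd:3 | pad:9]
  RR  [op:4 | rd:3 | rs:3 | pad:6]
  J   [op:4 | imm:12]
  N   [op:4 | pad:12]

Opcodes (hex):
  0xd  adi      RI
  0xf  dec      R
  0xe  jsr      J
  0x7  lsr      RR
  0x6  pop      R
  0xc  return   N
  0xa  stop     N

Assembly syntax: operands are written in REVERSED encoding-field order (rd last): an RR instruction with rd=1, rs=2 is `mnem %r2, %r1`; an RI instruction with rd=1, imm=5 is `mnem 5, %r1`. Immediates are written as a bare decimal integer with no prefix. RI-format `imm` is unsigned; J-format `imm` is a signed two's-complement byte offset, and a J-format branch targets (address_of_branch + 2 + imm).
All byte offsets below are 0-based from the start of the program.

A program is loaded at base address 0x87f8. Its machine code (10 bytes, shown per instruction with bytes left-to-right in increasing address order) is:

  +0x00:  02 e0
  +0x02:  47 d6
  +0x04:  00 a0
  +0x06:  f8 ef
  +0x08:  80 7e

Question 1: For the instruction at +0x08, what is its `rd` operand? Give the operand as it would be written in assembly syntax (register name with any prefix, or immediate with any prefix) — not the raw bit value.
%r7

[08] 80 7e → 0x7e80
  top 4b → 0x7 → lsr [RR]
  rd: (w>>9)&0x7=0x7 → %r7
  rs: (w>>6)&0x7=0x2 → %r2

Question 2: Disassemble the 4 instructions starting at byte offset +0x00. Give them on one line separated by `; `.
jsr 2; adi 71, %r3; stop; jsr -8

+0x00: 02 e0 ⇒ word 0xe002 (little)
  opcode bits[15:12]=0xe: jsr/J
  [11:0] imm=2 = 2
+0x02: 47 d6 ⇒ word 0xd647 (little)
  opcode bits[15:12]=0xd: adi/RI
  [11:9] rd=3 = %r3
  [8:0] imm=71 = 71
+0x04: 00 a0 ⇒ word 0xa000 (little)
  opcode bits[15:12]=0xa: stop/N
+0x06: f8 ef ⇒ word 0xeff8 (little)
  opcode bits[15:12]=0xe: jsr/J
  [11:0] imm=4088 (s12→-8) = -8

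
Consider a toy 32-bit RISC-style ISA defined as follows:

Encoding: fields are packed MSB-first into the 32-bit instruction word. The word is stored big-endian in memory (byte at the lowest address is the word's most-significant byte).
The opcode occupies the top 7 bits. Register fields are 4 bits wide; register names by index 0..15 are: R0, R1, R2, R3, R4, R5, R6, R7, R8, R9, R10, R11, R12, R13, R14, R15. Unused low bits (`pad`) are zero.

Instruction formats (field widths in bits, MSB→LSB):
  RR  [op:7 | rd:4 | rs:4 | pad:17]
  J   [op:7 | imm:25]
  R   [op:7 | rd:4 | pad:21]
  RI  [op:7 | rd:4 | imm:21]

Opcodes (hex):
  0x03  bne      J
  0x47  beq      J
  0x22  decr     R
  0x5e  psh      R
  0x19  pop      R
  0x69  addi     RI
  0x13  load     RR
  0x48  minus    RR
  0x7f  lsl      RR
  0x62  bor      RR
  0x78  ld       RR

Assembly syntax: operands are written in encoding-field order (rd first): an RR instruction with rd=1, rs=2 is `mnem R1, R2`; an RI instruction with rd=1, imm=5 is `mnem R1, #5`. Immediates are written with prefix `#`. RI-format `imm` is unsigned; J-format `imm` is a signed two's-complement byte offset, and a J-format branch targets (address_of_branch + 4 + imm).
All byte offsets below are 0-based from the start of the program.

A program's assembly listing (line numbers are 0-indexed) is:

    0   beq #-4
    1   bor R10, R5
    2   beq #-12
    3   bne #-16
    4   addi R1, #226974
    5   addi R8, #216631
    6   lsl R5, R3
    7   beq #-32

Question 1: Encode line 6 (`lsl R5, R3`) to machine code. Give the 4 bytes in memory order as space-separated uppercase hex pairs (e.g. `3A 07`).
FE A6 00 00

L6: lsl op=0x7f:7|rd=5:4|rs=3:4|pad=0:17 ⇒ 0xfea60000 ⇒ big fe a6 00 00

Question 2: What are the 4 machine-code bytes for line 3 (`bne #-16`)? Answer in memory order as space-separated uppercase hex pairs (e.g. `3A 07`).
07 FF FF F0

line 3 (bne): pack op=0x3:7|imm=-16:25 = 0x07fffff0; big→ 07 ff ff f0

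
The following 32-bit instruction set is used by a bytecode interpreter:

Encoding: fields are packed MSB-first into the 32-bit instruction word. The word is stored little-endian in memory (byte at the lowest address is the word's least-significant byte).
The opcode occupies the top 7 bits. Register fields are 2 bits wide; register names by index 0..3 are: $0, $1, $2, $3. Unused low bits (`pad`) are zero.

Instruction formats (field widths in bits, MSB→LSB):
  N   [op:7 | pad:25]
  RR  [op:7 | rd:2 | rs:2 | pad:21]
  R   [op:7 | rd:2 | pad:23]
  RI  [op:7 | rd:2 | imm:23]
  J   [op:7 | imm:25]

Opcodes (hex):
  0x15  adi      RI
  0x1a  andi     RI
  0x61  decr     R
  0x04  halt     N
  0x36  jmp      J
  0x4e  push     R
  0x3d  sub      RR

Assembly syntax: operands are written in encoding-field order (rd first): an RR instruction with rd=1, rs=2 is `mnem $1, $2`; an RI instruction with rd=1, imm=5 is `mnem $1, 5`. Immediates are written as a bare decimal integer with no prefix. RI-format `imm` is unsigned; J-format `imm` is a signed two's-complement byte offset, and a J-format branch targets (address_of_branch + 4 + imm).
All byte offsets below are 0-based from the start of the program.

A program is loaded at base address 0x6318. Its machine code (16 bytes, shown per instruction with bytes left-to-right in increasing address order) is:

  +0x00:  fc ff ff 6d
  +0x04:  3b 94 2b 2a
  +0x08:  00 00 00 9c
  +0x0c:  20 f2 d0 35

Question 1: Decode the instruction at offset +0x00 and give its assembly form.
jmp -4

@+00  little-endian(fc ff ff 6d) = 0x6dfffffc
  top 7b → 0x36 → jmp [J]
  imm@[24:0]=0x1fffffc (s25→-4) ⇒ -4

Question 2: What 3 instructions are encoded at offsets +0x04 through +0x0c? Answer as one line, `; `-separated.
+0x04: 3b 94 2b 2a ⇒ word 0x2a2b943b (little)
  opcode bits[31:25]=0x15: adi/RI
  rd: (w>>23)&0x3=0x0 → $0
  imm: (w>>0)&0x7fffff=0x2b943b → 2855995
+0x08: 00 00 00 9c ⇒ word 0x9c000000 (little)
  opcode bits[31:25]=0x4e: push/R
  rd: (w>>23)&0x3=0x0 → $0
+0x0c: 20 f2 d0 35 ⇒ word 0x35d0f220 (little)
  opcode bits[31:25]=0x1a: andi/RI
  rd: (w>>23)&0x3=0x3 → $3
  imm: (w>>0)&0x7fffff=0x50f220 → 5304864

adi $0, 2855995; push $0; andi $3, 5304864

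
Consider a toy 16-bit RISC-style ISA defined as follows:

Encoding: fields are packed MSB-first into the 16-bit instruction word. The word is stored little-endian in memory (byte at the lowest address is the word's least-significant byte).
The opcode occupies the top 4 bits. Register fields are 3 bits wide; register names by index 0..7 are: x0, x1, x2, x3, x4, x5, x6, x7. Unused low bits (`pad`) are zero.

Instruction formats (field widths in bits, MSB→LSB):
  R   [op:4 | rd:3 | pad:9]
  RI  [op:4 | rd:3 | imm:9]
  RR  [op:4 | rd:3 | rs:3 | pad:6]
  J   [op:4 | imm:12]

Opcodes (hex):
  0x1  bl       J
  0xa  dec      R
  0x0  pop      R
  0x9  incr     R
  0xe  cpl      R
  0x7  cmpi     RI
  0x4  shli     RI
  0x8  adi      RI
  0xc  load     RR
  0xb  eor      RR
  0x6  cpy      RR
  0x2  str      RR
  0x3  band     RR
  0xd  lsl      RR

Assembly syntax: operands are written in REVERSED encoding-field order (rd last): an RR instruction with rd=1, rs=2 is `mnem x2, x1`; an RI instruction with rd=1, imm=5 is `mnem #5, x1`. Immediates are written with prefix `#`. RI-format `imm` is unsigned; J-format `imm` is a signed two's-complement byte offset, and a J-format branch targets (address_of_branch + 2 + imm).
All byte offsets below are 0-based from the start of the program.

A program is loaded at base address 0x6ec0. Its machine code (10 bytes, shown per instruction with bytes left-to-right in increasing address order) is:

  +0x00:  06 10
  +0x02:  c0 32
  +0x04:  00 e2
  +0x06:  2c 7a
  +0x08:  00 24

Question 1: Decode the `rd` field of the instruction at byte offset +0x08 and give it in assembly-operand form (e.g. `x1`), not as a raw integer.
x2

@+08  little-endian(00 24) = 0x2400
  top 4b → 0x2 → str [RR]
  rd: (w>>9)&0x7=0x2 → x2
  rs: (w>>6)&0x7=0x0 → x0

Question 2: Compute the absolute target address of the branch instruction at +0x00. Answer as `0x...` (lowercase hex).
@+00  little-endian(06 10) = 0x1006
  top 4b → 0x1 → bl [J]
  imm@[11:0]=0x6 ⇒ #6
  target = base 0x6ec0 + off 0x00 + 2 + imm 6 = 0x6ec8

0x6ec8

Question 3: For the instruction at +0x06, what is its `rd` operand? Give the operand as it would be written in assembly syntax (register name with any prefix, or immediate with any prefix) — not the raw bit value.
@+06  little-endian(2c 7a) = 0x7a2c
  op=0x7a2c>>12=0x7 ⇒ cmpi (RI)
  rd@[11:9]=0x5 ⇒ x5
  imm@[8:0]=0x2c ⇒ #44

x5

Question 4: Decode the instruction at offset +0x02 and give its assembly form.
band x3, x1

+0x02: c0 32 ⇒ word 0x32c0 (little)
  opcode bits[15:12]=0x3: band/RR
  rd@[11:9]=0x1 ⇒ x1
  rs@[8:6]=0x3 ⇒ x3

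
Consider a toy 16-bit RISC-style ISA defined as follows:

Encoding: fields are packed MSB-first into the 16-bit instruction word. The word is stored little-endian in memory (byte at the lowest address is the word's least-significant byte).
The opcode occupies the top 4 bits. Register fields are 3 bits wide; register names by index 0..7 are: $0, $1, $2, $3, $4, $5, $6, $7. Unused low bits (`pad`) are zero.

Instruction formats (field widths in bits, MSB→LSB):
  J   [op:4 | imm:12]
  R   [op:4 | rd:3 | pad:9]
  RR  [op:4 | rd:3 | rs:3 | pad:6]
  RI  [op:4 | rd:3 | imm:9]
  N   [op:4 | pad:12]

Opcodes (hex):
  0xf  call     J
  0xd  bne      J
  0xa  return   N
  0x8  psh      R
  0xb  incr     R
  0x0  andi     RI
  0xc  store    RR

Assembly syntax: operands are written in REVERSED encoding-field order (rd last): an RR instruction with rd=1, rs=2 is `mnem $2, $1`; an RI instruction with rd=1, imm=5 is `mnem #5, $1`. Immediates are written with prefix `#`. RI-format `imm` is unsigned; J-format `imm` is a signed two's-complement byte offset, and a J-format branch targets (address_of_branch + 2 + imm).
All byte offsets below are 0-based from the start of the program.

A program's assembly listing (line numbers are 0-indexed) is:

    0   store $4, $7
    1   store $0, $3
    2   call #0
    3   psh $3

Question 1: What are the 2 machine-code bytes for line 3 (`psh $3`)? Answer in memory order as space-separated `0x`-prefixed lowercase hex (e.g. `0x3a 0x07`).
L3: psh op=0x8:4|rd=3:3|pad=0:9 ⇒ 0x8600 ⇒ little 00 86

0x00 0x86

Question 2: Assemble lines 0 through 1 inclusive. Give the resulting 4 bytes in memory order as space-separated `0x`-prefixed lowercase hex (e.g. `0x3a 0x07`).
L0: store op=0xc:4|rd=7:3|rs=4:3|pad=0:6 ⇒ 0xcf00 ⇒ little 00 cf
L1: store op=0xc:4|rd=3:3|rs=0:3|pad=0:6 ⇒ 0xc600 ⇒ little 00 c6

0x00 0xcf 0x00 0xc6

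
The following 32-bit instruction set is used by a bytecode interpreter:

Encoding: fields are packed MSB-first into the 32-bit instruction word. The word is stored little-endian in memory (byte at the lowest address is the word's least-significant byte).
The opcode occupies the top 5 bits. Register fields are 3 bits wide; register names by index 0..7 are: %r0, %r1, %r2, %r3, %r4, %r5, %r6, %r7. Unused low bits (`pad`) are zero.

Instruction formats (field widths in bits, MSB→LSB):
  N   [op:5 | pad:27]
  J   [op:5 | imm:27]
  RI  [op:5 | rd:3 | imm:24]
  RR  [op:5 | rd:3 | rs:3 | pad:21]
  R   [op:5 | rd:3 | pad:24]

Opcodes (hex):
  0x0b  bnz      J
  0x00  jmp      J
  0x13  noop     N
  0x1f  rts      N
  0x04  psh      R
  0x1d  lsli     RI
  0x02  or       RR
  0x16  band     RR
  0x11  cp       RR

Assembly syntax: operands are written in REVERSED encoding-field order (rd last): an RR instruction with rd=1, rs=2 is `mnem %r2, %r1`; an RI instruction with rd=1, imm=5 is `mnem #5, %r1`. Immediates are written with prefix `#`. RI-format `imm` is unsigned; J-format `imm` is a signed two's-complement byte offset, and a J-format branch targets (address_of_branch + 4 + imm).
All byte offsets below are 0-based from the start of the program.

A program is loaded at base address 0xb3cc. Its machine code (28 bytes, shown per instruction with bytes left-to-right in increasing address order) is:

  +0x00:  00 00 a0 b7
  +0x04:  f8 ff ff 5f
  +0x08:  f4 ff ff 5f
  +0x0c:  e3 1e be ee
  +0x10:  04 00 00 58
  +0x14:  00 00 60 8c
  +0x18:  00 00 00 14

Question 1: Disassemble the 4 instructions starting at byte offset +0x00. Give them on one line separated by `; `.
[00] 00 00 a0 b7 → 0xb7a00000
  op=0xb7a00000>>27=0x16 ⇒ band (RR)
  rd@[26:24]=0x7 ⇒ %r7
  rs@[23:21]=0x5 ⇒ %r5
[04] f8 ff ff 5f → 0x5ffffff8
  op=0x5ffffff8>>27=0xb ⇒ bnz (J)
  imm@[26:0]=0x7fffff8 (s27→-8) ⇒ #-8
[08] f4 ff ff 5f → 0x5ffffff4
  op=0x5ffffff4>>27=0xb ⇒ bnz (J)
  imm@[26:0]=0x7fffff4 (s27→-12) ⇒ #-12
[0c] e3 1e be ee → 0xeebe1ee3
  op=0xeebe1ee3>>27=0x1d ⇒ lsli (RI)
  rd@[26:24]=0x6 ⇒ %r6
  imm@[23:0]=0xbe1ee3 ⇒ #12459747

band %r5, %r7; bnz #-8; bnz #-12; lsli #12459747, %r6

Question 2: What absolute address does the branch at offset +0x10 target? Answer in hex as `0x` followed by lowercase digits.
0xb3e4

[10] 04 00 00 58 → 0x58000004
  top 5b → 0xb → bnz [J]
  [26:0] imm=4 = #4
  target = base 0xb3cc + off 0x10 + 4 + imm 4 = 0xb3e4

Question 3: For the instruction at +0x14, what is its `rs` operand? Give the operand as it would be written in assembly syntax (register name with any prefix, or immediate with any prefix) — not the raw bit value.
+0x14: 00 00 60 8c ⇒ word 0x8c600000 (little)
  opcode bits[31:27]=0x11: cp/RR
  [26:24] rd=4 = %r4
  [23:21] rs=3 = %r3

%r3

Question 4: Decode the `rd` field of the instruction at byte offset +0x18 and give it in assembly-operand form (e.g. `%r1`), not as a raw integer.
@+18  little-endian(00 00 00 14) = 0x14000000
  opcode bits[31:27]=0x2: or/RR
  [26:24] rd=4 = %r4
  [23:21] rs=0 = %r0

%r4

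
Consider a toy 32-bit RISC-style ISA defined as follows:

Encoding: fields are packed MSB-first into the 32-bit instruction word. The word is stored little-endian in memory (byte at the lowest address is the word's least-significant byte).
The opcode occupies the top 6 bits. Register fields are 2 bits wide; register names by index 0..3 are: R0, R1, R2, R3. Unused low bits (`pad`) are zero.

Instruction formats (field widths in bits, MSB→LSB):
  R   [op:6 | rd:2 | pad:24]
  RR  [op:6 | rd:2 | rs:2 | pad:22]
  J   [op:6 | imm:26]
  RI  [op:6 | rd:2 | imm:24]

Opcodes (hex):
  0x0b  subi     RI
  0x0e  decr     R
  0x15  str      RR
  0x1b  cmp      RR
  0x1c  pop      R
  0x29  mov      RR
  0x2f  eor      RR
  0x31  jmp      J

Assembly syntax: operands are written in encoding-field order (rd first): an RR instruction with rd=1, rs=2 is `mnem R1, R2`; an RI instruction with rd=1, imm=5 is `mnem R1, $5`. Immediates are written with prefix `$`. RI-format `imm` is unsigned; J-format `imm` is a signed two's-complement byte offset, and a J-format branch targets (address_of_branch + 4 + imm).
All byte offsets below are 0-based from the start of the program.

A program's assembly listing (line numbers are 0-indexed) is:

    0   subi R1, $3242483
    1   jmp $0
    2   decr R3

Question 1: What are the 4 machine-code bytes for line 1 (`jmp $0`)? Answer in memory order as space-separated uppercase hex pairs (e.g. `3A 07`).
line 1 (jmp): pack op=0x31:6|imm=0:26 = 0xc4000000; little→ 00 00 00 c4

00 00 00 C4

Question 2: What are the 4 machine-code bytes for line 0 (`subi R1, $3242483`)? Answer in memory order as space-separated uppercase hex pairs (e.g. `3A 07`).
F3 79 31 2D

0. subi fields op=0xb:6|rd=1:2|imm=3242483:24 → word 2d3179f3h → f3 79 31 2d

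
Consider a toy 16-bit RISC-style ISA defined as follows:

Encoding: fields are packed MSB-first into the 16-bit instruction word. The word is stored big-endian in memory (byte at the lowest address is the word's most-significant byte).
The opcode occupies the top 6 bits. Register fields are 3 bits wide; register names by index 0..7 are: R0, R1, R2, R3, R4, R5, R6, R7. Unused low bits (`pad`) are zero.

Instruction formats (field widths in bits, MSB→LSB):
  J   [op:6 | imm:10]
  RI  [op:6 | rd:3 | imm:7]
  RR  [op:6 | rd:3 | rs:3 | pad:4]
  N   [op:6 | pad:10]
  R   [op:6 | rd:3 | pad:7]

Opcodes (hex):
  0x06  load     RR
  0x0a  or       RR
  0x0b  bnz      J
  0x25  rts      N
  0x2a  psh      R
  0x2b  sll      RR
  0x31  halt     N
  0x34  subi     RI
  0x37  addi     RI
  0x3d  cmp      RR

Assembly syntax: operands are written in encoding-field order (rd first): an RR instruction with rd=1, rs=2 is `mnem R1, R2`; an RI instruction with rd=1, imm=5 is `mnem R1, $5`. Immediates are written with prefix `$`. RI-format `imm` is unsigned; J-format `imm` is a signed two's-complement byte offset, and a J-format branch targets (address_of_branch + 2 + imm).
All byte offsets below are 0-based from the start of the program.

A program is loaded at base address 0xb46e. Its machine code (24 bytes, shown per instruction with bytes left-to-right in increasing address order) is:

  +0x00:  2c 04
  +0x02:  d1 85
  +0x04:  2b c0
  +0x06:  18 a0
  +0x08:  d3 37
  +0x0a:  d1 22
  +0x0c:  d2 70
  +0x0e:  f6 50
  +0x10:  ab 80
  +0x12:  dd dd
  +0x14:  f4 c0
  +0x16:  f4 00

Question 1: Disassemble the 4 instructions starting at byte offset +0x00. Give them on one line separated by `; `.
bnz $4; subi R3, $5; or R7, R4; load R1, R2

[00] 2c 04 → 0x2c04
  op=0x2c04>>10=0xb ⇒ bnz (J)
  imm@[9:0]=0x4 ⇒ $4
[02] d1 85 → 0xd185
  op=0xd185>>10=0x34 ⇒ subi (RI)
  rd@[9:7]=0x3 ⇒ R3
  imm@[6:0]=0x5 ⇒ $5
[04] 2b c0 → 0x2bc0
  op=0x2bc0>>10=0xa ⇒ or (RR)
  rd@[9:7]=0x7 ⇒ R7
  rs@[6:4]=0x4 ⇒ R4
[06] 18 a0 → 0x18a0
  op=0x18a0>>10=0x6 ⇒ load (RR)
  rd@[9:7]=0x1 ⇒ R1
  rs@[6:4]=0x2 ⇒ R2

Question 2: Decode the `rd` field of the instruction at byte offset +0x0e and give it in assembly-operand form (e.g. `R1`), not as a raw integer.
[0e] f6 50 → 0xf650
  top 6b → 0x3d → cmp [RR]
  rd: (w>>7)&0x7=0x4 → R4
  rs: (w>>4)&0x7=0x5 → R5

R4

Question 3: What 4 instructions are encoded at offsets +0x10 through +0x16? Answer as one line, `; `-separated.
psh R7; addi R3, $93; cmp R1, R4; cmp R0, R0

[10] ab 80 → 0xab80
  top 6b → 0x2a → psh [R]
  [9:7] rd=7 = R7
[12] dd dd → 0xdddd
  top 6b → 0x37 → addi [RI]
  [9:7] rd=3 = R3
  [6:0] imm=93 = $93
[14] f4 c0 → 0xf4c0
  top 6b → 0x3d → cmp [RR]
  [9:7] rd=1 = R1
  [6:4] rs=4 = R4
[16] f4 00 → 0xf400
  top 6b → 0x3d → cmp [RR]
  [9:7] rd=0 = R0
  [6:4] rs=0 = R0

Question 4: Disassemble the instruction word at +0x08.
subi R6, $55

[08] d3 37 → 0xd337
  op=0xd337>>10=0x34 ⇒ subi (RI)
  rd: (w>>7)&0x7=0x6 → R6
  imm: (w>>0)&0x7f=0x37 → $55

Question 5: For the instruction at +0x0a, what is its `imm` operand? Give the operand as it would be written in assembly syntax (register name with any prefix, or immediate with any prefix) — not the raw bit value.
+0x0a: d1 22 ⇒ word 0xd122 (big)
  op=0xd122>>10=0x34 ⇒ subi (RI)
  [9:7] rd=2 = R2
  [6:0] imm=34 = $34

$34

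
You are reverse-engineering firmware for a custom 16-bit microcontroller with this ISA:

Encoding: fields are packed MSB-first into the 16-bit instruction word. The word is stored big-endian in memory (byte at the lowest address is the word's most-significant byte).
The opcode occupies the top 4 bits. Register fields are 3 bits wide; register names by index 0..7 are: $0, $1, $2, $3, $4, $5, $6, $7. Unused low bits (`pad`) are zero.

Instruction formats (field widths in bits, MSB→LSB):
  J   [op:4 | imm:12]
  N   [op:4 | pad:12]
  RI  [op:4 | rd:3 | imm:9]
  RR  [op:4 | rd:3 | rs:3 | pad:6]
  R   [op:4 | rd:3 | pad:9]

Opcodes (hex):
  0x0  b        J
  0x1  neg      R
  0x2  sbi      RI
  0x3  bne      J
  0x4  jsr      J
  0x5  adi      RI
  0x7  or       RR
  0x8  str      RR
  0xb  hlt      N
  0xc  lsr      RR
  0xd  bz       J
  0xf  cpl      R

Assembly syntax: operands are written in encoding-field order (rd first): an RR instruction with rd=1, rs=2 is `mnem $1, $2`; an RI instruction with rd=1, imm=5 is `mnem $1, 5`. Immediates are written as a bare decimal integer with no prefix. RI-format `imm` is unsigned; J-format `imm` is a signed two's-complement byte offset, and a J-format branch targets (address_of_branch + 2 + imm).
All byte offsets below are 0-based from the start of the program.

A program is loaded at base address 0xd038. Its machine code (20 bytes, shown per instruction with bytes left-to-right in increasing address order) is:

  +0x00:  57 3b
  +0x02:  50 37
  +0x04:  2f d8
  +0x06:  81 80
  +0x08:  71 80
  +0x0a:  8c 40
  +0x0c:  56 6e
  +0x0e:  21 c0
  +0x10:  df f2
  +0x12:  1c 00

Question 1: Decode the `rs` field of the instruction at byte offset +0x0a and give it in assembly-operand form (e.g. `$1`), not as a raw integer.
+0x0a: 8c 40 ⇒ word 0x8c40 (big)
  opcode bits[15:12]=0x8: str/RR
  rd: (w>>9)&0x7=0x6 → $6
  rs: (w>>6)&0x7=0x1 → $1

$1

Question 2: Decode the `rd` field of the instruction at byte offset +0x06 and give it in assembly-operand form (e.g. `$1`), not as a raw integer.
$0

[06] 81 80 → 0x8180
  top 4b → 0x8 → str [RR]
  [11:9] rd=0 = $0
  [8:6] rs=6 = $6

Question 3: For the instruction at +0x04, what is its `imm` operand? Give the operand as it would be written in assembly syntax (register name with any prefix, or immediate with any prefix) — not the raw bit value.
472

off 0x04: read 2f d8 as big → 0x2fd8
  top 4b → 0x2 → sbi [RI]
  [11:9] rd=7 = $7
  [8:0] imm=472 = 472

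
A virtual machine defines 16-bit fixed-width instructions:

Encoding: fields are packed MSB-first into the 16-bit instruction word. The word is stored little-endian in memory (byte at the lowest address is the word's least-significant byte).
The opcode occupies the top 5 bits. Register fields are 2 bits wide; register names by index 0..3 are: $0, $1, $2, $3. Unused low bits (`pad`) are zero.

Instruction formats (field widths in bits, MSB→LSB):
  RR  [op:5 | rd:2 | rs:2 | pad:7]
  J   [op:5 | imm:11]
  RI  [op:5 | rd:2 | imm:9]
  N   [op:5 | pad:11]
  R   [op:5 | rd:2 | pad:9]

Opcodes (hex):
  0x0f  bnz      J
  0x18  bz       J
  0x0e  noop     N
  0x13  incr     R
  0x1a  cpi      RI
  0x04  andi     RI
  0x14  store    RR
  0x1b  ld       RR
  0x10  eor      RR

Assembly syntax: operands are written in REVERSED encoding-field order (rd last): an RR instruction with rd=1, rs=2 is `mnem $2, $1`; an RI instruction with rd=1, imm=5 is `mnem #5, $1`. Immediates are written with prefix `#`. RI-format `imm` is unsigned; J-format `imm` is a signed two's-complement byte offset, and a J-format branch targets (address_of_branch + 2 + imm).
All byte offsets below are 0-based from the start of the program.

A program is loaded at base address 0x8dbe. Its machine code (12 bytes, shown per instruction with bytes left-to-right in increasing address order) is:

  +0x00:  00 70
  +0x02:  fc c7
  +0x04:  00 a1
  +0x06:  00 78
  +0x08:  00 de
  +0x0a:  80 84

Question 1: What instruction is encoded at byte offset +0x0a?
+0x0a: 80 84 ⇒ word 0x8480 (little)
  opcode bits[15:11]=0x10: eor/RR
  [10:9] rd=2 = $2
  [8:7] rs=1 = $1

eor $1, $2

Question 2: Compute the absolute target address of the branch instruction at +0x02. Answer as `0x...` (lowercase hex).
[02] fc c7 → 0xc7fc
  opcode bits[15:11]=0x18: bz/J
  imm: (w>>0)&0x7ff=0x7fc (s11→-4) → #-4
  target = base 0x8dbe + off 0x02 + 2 + imm -4 = 0x8dbe

0x8dbe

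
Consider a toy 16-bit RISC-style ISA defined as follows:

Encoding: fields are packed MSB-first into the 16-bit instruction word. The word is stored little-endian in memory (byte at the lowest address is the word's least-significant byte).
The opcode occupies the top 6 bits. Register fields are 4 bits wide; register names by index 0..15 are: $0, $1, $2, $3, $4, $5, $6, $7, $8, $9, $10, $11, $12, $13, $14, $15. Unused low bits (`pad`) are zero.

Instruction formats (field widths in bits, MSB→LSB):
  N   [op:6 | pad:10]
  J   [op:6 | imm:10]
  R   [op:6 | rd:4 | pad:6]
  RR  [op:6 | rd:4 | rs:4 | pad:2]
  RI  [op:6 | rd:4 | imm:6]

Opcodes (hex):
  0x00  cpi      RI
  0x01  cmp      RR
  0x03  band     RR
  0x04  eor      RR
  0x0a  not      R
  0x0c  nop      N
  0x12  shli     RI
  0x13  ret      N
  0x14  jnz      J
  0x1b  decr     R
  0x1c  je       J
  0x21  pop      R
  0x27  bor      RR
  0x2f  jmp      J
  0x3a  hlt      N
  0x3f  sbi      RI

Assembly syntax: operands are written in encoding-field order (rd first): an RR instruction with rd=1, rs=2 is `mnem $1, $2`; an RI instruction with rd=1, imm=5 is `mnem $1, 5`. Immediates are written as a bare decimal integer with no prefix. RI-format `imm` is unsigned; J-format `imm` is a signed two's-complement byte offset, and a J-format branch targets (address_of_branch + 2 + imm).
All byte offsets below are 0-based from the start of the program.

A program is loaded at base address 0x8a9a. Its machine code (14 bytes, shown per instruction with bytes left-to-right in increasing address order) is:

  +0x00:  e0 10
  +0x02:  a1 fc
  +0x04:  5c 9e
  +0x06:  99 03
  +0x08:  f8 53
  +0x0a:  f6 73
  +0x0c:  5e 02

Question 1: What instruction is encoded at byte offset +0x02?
sbi $2, 33

@+02  little-endian(a1 fc) = 0xfca1
  opcode bits[15:10]=0x3f: sbi/RI
  rd@[9:6]=0x2 ⇒ $2
  imm@[5:0]=0x21 ⇒ 33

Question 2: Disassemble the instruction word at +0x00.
eor $3, $8

+0x00: e0 10 ⇒ word 0x10e0 (little)
  opcode bits[15:10]=0x4: eor/RR
  rd@[9:6]=0x3 ⇒ $3
  rs@[5:2]=0x8 ⇒ $8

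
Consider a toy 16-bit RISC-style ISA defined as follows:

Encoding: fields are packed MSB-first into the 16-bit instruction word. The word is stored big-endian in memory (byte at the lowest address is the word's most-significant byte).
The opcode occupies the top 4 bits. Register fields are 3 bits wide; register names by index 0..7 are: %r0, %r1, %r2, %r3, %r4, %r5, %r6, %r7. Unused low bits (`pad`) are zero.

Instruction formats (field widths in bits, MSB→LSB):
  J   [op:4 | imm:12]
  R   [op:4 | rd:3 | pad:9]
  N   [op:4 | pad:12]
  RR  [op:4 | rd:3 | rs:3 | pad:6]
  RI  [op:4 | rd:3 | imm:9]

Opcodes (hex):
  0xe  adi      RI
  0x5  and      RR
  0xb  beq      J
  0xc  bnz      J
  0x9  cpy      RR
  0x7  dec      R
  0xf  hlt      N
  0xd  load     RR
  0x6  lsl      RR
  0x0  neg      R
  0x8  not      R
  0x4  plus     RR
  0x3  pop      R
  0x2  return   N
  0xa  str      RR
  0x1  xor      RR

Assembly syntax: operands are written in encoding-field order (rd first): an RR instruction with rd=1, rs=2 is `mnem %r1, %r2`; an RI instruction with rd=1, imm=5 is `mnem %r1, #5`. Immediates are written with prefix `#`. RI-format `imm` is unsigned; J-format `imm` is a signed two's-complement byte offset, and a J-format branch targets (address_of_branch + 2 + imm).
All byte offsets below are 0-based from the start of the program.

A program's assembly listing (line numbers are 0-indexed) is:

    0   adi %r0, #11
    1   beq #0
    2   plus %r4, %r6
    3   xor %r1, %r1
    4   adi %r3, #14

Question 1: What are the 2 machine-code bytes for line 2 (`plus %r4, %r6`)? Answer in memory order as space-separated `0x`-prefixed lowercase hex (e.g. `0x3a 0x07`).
2. plus fields op=0x4:4|rd=4:3|rs=6:3|pad=0:6 → word 4980h → 49 80

0x49 0x80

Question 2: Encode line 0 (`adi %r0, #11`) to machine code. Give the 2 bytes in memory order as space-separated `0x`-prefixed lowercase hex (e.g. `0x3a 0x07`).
0. adi fields op=0xe:4|rd=0:3|imm=11:9 → word e00bh → e0 0b

0xe0 0x0b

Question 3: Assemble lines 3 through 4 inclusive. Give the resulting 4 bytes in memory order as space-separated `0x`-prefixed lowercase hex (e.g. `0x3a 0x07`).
0x12 0x40 0xe6 0x0e

L3: xor op=0x1:4|rd=1:3|rs=1:3|pad=0:6 ⇒ 0x1240 ⇒ big 12 40
L4: adi op=0xe:4|rd=3:3|imm=14:9 ⇒ 0xe60e ⇒ big e6 0e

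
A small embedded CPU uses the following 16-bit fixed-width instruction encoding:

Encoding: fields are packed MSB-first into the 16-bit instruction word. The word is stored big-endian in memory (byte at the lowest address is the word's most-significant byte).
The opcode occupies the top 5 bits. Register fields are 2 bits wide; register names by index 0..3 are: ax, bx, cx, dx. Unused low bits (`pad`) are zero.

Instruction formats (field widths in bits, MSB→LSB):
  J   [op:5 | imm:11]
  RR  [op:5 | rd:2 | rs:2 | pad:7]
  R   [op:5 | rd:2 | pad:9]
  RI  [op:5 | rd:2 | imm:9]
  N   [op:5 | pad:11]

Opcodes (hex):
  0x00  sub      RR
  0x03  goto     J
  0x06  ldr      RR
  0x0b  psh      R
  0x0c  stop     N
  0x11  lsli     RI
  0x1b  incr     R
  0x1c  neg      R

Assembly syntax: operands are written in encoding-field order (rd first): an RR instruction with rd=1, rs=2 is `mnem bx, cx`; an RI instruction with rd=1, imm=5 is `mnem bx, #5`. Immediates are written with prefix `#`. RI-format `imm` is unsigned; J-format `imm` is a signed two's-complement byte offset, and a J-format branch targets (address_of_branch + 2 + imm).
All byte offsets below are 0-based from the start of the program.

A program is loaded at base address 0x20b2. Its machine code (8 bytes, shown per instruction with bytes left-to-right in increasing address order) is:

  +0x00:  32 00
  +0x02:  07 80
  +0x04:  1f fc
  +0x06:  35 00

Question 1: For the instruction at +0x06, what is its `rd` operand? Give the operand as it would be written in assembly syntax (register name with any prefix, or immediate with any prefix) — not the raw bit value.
@+06  big-endian(35 00) = 0x3500
  op=0x3500>>11=0x6 ⇒ ldr (RR)
  rd: (w>>9)&0x3=0x2 → cx
  rs: (w>>7)&0x3=0x2 → cx

cx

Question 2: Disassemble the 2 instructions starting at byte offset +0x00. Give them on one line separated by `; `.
+0x00: 32 00 ⇒ word 0x3200 (big)
  op=0x3200>>11=0x6 ⇒ ldr (RR)
  rd@[10:9]=0x1 ⇒ bx
  rs@[8:7]=0x0 ⇒ ax
+0x02: 07 80 ⇒ word 0x0780 (big)
  op=0x0780>>11=0x0 ⇒ sub (RR)
  rd@[10:9]=0x3 ⇒ dx
  rs@[8:7]=0x3 ⇒ dx

ldr bx, ax; sub dx, dx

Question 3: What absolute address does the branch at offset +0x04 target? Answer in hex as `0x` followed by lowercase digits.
[04] 1f fc → 0x1ffc
  opcode bits[15:11]=0x3: goto/J
  [10:0] imm=2044 (s11→-4) = #-4
  target = base 0x20b2 + off 0x04 + 2 + imm -4 = 0x20b4

0x20b4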